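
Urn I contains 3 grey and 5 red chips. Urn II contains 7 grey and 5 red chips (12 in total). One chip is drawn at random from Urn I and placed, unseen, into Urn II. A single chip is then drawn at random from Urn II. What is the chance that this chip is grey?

59/104

Condition on how many of the transferred chips are grey (from Urn I: 3 grey of 8; then Urn II has 13 total).
  0 grey: C(3,0)C(5,1)/C(8,1) = 5/8; then P = 7/13
  1 grey: C(3,1)C(5,0)/C(8,1) = 3/8; then P = 8/13
P(grey from Urn II) = 59/104 ≈ 0.5673.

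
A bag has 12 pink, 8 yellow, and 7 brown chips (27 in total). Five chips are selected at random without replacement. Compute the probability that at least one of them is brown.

10871/13455

Use the complement: P(at least one brown) = 1 − P(no brown).
P(none) = C(20,5)/C(27,5) = 15504/80730.
So P = 1 − 15504/80730 = 10871/13455 ≈ 0.8080.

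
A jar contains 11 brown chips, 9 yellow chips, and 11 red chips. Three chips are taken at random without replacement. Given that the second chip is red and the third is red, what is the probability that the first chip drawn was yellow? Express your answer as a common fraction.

9/29

P(first=yellow and the second chip is red and the third is red) = (9/31)·(11/30)·(10/29) = 33/899.
P(E) = Σ over first color = 121/2697 + 33/899 + 33/899 = 11/93.
By Bayes, P(first=yellow | E) = 33/899 / 11/93 = 9/29 ≈ 0.3103.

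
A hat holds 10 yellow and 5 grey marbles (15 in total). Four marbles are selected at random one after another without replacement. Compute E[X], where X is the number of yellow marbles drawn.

8/3

By linearity of expectation, E[X] = Σ P(draw i is yellow); by symmetry each draw (even without replacement) has P(yellow) = 10/15.
E[X] = 4 · 10/15 = 8/3 ≈ 2.6667.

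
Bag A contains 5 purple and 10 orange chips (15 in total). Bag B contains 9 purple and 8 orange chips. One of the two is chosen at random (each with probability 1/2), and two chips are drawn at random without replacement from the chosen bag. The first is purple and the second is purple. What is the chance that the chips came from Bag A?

68/257

P(E | Bag A) = 2/21; P(E | Bag B) = 9/34.
P(E) = 1/2·2/21 + 1/2·9/34 = 257/1428.
By Bayes' rule, P(Bag A | E) = 1/21 / 257/1428 = 68/257 ≈ 0.2646.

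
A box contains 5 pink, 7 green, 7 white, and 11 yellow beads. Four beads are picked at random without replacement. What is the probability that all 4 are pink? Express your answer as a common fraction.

Unordered draws without replacement: count favorable combinations over C(30,4).
Favorable = C(5,4) · C(7,0) · C(7,0) · C(11,0) = 5; total = C(30,4) = 27405.
P = 5/27405 = 1/5481 ≈ 0.0002.

1/5481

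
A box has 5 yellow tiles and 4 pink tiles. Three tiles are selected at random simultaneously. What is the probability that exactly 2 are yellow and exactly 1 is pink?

Unordered draws without replacement: count favorable combinations over C(9,3).
Favorable = C(5,2) · C(4,1) = 40; total = C(9,3) = 84.
P = 40/84 = 10/21 ≈ 0.4762.

10/21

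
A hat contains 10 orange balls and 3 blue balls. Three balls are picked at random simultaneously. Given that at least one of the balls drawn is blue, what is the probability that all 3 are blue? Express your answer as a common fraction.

1/166

P(all 3 blue) = C(3,3)/C(13,3) = 1/286; P(at least one blue) = 1 − C(10,3)/C(13,3) = 83/143.
Since 'all 3 blue' ⊆ 'at least one blue', P(all 3 | at least one) = 1/286 / 83/143 = 1/166 ≈ 0.0060.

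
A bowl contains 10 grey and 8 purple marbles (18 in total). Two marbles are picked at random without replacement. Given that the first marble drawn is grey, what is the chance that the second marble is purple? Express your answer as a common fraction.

8/17

After removing 1 grey, the bowl has 8 purple out of 17 remaining.
P(second is purple | given) = 8/17 ≈ 0.4706.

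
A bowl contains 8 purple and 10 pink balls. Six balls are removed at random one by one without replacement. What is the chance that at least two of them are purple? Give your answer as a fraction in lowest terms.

389/442

Sum the hypergeometric tail for j = 2,…,6 purple balls.
Favorable = C(8,2)·C(10,4) + C(8,3)·C(10,3) + C(8,4)·C(10,2) + C(8,5)·C(10,1) + C(8,6)·C(10,0) = 16338; total = C(18,6) = 18564.
P = 16338/18564 = 389/442 ≈ 0.8801.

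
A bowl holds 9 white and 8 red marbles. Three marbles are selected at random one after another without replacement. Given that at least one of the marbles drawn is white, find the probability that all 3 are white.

7/52

P(all 3 white) = C(9,3)/C(17,3) = 21/170; P(at least one white) = 1 − C(8,3)/C(17,3) = 78/85.
Since 'all 3 white' ⊆ 'at least one white', P(all 3 | at least one) = 21/170 / 78/85 = 7/52 ≈ 0.1346.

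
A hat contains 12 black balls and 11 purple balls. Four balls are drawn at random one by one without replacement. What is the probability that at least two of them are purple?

108/161

Sum the hypergeometric tail for j = 2,…,4 purple balls.
Favorable = C(11,2)·C(12,2) + C(11,3)·C(12,1) + C(11,4)·C(12,0) = 5940; total = C(23,4) = 8855.
P = 5940/8855 = 108/161 ≈ 0.6708.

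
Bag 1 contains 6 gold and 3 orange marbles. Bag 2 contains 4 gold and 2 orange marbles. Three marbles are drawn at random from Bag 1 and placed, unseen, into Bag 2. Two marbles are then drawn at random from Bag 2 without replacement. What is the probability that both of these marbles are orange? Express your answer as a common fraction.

Condition on how many of the transferred marbles are orange (from Bag 1: 3 orange of 9; then Bag 2 has 9 total).
  0 orange: C(3,0)C(6,3)/C(9,3) = 5/21; then P = C(2,2)/C(9,2) = 1/36
  1 orange: C(3,1)C(6,2)/C(9,3) = 15/28; then P = C(3,2)/C(9,2) = 1/12
  2 orange: C(3,2)C(6,1)/C(9,3) = 3/14; then P = C(4,2)/C(9,2) = 1/6
  3 orange: C(3,3)C(6,0)/C(9,3) = 1/84; then P = C(5,2)/C(9,2) = 5/18
P(both orange) = 13/144 ≈ 0.0903.

13/144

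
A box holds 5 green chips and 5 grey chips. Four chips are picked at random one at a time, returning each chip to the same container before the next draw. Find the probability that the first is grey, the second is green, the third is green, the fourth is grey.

1/16

Multiply the conditional probability of each draw in order, with replacement (the composition resets each draw).
P = (5/10) · (5/10) · (5/10) · (5/10) = 1/16 ≈ 0.0625.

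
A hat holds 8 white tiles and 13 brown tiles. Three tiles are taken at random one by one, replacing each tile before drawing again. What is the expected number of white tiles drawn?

By linearity of expectation, E[X] = Σ P(draw i is white); each independent draw has P(white) = 8/21.
E[X] = 3 · 8/21 = 8/7 ≈ 1.1429.

8/7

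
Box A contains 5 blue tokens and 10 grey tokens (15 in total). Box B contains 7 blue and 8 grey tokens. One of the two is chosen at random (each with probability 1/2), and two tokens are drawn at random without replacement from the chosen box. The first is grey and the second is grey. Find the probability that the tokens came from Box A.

P(E | Box A) = 3/7; P(E | Box B) = 4/15.
P(E) = 1/2·3/7 + 1/2·4/15 = 73/210.
By Bayes' rule, P(Box A | E) = 3/14 / 73/210 = 45/73 ≈ 0.6164.

45/73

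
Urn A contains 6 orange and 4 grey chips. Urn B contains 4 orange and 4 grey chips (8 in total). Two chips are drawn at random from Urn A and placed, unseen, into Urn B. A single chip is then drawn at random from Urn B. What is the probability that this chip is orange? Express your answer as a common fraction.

13/25

Condition on how many of the transferred chips are orange (from Urn A: 6 orange of 10; then Urn B has 10 total).
  0 orange: C(6,0)C(4,2)/C(10,2) = 2/15; then P = 4/10
  1 orange: C(6,1)C(4,1)/C(10,2) = 8/15; then P = 5/10
  2 orange: C(6,2)C(4,0)/C(10,2) = 1/3; then P = 6/10
P(orange from Urn B) = 13/25 ≈ 0.5200.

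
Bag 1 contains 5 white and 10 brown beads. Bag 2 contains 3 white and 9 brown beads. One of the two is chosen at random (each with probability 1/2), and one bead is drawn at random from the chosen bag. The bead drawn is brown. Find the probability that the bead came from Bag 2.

P(brown | Bag 1) = 2/3; P(brown | Bag 2) = 3/4.
P(brown) = 1/2·2/3 + 1/2·3/4 = 17/24.
By Bayes' rule, P(Bag 2 | brown) = 3/8 / 17/24 = 9/17 ≈ 0.5294.

9/17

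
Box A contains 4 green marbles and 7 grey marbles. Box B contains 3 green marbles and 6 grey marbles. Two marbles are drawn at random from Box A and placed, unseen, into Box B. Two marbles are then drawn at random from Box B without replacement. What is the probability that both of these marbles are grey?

1266/3025

Condition on how many of the transferred marbles are grey (from Box A: 7 grey of 11; then Box B has 11 total).
  0 grey: C(7,0)C(4,2)/C(11,2) = 6/55; then P = C(6,2)/C(11,2) = 3/11
  1 grey: C(7,1)C(4,1)/C(11,2) = 28/55; then P = C(7,2)/C(11,2) = 21/55
  2 grey: C(7,2)C(4,0)/C(11,2) = 21/55; then P = C(8,2)/C(11,2) = 28/55
P(both grey) = 1266/3025 ≈ 0.4185.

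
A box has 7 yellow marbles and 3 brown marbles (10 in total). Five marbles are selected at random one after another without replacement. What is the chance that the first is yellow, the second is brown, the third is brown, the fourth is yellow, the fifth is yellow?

1/24

Multiply the conditional probability of each draw in order, without replacement, so each draw removes one from its color and from the total.
P = (7/10) · (3/9) · (2/8) · (6/7) · (5/6) = 1/24 ≈ 0.0417.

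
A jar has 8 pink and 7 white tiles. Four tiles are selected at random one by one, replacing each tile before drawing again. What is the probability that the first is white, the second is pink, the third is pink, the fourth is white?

3136/50625

Multiply the conditional probability of each draw in order, with replacement (the composition resets each draw).
P = (7/15) · (8/15) · (8/15) · (7/15) = 3136/50625 ≈ 0.0619.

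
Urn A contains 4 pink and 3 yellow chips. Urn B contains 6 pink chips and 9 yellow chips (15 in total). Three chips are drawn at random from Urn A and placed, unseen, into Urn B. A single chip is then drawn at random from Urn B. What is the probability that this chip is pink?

Condition on how many of the transferred chips are pink (from Urn A: 4 pink of 7; then Urn B has 18 total).
  0 pink: C(4,0)C(3,3)/C(7,3) = 1/35; then P = 6/18
  1 pink: C(4,1)C(3,2)/C(7,3) = 12/35; then P = 7/18
  2 pink: C(4,2)C(3,1)/C(7,3) = 18/35; then P = 8/18
  3 pink: C(4,3)C(3,0)/C(7,3) = 4/35; then P = 9/18
P(pink from Urn B) = 3/7 ≈ 0.4286.

3/7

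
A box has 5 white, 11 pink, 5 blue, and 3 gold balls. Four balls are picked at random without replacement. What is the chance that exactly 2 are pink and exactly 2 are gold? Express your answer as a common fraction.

Unordered draws without replacement: count favorable combinations over C(24,4).
Favorable = C(5,0) · C(11,2) · C(5,0) · C(3,2) = 165; total = C(24,4) = 10626.
P = 165/10626 = 5/322 ≈ 0.0155.

5/322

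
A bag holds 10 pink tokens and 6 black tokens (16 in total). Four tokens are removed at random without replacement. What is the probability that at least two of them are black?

89/182

Sum the hypergeometric tail for j = 2,…,4 black tokens.
Favorable = C(6,2)·C(10,2) + C(6,3)·C(10,1) + C(6,4)·C(10,0) = 890; total = C(16,4) = 1820.
P = 890/1820 = 89/182 ≈ 0.4890.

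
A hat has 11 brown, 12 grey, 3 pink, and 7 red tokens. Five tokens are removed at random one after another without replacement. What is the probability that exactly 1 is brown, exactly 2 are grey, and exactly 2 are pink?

33/3596

Unordered draws without replacement: count favorable combinations over C(33,5).
Favorable = C(11,1) · C(12,2) · C(3,2) · C(7,0) = 2178; total = C(33,5) = 237336.
P = 2178/237336 = 33/3596 ≈ 0.0092.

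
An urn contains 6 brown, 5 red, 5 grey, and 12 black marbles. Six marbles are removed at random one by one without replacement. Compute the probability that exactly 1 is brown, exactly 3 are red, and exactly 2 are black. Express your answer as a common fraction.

Unordered draws without replacement: count favorable combinations over C(28,6).
Favorable = C(6,1) · C(5,3) · C(5,0) · C(12,2) = 3960; total = C(28,6) = 376740.
P = 3960/376740 = 22/2093 ≈ 0.0105.

22/2093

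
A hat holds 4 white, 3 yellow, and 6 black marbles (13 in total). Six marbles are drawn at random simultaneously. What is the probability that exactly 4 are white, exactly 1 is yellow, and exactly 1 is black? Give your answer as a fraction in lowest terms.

3/286

Unordered draws without replacement: count favorable combinations over C(13,6).
Favorable = C(4,4) · C(3,1) · C(6,1) = 18; total = C(13,6) = 1716.
P = 18/1716 = 3/286 ≈ 0.0105.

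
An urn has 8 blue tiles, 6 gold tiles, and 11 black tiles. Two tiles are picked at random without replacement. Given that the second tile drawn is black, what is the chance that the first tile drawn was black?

P(first=black and the second tile drawn is black) = (11/25)·(10/24) = 11/60.
P(the second tile drawn is black) = Σ over first color = 11/75 + 11/100 + 11/60 = 11/25.
By Bayes, P(first=black | the second tile drawn is black) = 11/60 / 11/25 = 5/12 ≈ 0.4167.

5/12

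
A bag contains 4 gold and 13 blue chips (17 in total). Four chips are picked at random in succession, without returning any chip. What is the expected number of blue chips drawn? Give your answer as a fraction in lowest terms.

By linearity of expectation, E[X] = Σ P(draw i is blue); by symmetry each draw (even without replacement) has P(blue) = 13/17.
E[X] = 4 · 13/17 = 52/17 ≈ 3.0588.

52/17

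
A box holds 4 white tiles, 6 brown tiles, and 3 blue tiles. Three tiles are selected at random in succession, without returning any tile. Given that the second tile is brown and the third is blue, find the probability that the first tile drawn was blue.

P(first=blue and the second tile is brown and the third is blue) = (3/13)·(6/12)·(2/11) = 3/143.
P(E) = Σ over first color = 6/143 + 15/286 + 3/143 = 3/26.
By Bayes, P(first=blue | E) = 3/143 / 3/26 = 2/11 ≈ 0.1818.

2/11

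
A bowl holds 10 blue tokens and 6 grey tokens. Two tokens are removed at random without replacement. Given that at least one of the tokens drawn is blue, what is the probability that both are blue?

3/7

P(both blue) = C(10,2)/C(16,2) = 3/8; P(at least one blue) = 1 − C(6,2)/C(16,2) = 7/8.
Since 'both blue' ⊆ 'at least one blue', P(both | at least one) = 3/8 / 7/8 = 3/7 ≈ 0.4286.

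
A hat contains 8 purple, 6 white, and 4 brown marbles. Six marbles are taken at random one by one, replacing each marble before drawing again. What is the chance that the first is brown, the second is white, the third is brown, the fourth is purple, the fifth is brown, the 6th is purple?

128/177147

Multiply the conditional probability of each draw in order, with replacement (the composition resets each draw).
P = (4/18) · (6/18) · (4/18) · (8/18) · (4/18) · (8/18) = 128/177147 ≈ 0.0007.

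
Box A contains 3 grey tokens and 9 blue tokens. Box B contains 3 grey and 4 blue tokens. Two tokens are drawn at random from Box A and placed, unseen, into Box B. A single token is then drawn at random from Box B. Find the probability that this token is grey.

7/18

Condition on how many of the transferred tokens are grey (from Box A: 3 grey of 12; then Box B has 9 total).
  0 grey: C(3,0)C(9,2)/C(12,2) = 6/11; then P = 3/9
  1 grey: C(3,1)C(9,1)/C(12,2) = 9/22; then P = 4/9
  2 grey: C(3,2)C(9,0)/C(12,2) = 1/22; then P = 5/9
P(grey from Box B) = 7/18 ≈ 0.3889.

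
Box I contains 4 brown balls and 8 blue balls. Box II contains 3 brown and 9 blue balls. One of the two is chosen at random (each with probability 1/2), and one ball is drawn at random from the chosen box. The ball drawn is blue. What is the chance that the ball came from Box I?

8/17

P(blue | Box I) = 2/3; P(blue | Box II) = 3/4.
P(blue) = 1/2·2/3 + 1/2·3/4 = 17/24.
By Bayes' rule, P(Box I | blue) = 1/3 / 17/24 = 8/17 ≈ 0.4706.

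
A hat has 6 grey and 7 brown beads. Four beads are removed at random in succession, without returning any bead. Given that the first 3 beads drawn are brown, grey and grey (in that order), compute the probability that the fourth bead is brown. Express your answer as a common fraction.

3/5

After removing 2 grey, 1 brown, the hat has 6 brown out of 10 remaining.
P(fourth is brown | given) = 6/10 = 3/5 ≈ 0.6000.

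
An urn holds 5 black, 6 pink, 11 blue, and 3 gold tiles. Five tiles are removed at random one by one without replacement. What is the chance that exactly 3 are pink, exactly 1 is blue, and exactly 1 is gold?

2/161

Unordered draws without replacement: count favorable combinations over C(25,5).
Favorable = C(5,0) · C(6,3) · C(11,1) · C(3,1) = 660; total = C(25,5) = 53130.
P = 660/53130 = 2/161 ≈ 0.0124.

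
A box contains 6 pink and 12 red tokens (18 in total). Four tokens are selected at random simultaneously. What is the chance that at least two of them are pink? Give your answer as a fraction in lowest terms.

Sum the hypergeometric tail for j = 2,…,4 pink tokens.
Favorable = C(6,2)·C(12,2) + C(6,3)·C(12,1) + C(6,4)·C(12,0) = 1245; total = C(18,4) = 3060.
P = 1245/3060 = 83/204 ≈ 0.4069.

83/204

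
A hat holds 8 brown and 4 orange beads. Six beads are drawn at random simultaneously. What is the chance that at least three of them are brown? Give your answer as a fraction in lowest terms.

32/33

Sum the hypergeometric tail for j = 3,…,6 brown beads.
Favorable = C(8,3)·C(4,3) + C(8,4)·C(4,2) + C(8,5)·C(4,1) + C(8,6)·C(4,0) = 896; total = C(12,6) = 924.
P = 896/924 = 32/33 ≈ 0.9697.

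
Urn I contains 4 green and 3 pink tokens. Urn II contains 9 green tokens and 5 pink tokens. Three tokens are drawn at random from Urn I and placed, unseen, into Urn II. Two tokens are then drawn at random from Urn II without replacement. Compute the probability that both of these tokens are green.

183/476

Condition on how many of the transferred tokens are green (from Urn I: 4 green of 7; then Urn II has 17 total).
  0 green: C(4,0)C(3,3)/C(7,3) = 1/35; then P = C(9,2)/C(17,2) = 9/34
  1 green: C(4,1)C(3,2)/C(7,3) = 12/35; then P = C(10,2)/C(17,2) = 45/136
  2 green: C(4,2)C(3,1)/C(7,3) = 18/35; then P = C(11,2)/C(17,2) = 55/136
  3 green: C(4,3)C(3,0)/C(7,3) = 4/35; then P = C(12,2)/C(17,2) = 33/68
P(both green) = 183/476 ≈ 0.3845.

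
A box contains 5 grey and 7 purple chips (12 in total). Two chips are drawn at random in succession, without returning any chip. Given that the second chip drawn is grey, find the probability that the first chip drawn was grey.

P(first=grey and the second chip drawn is grey) = (5/12)·(4/11) = 5/33.
P(the second chip drawn is grey) = Σ over first color = 5/33 + 35/132 = 5/12.
By Bayes, P(first=grey | the second chip drawn is grey) = 5/33 / 5/12 = 4/11 ≈ 0.3636.

4/11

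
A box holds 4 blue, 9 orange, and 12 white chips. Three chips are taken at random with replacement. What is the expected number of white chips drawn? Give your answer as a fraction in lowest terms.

By linearity of expectation, E[X] = Σ P(draw i is white); each independent draw has P(white) = 12/25.
E[X] = 3 · 12/25 = 36/25 ≈ 1.4400.

36/25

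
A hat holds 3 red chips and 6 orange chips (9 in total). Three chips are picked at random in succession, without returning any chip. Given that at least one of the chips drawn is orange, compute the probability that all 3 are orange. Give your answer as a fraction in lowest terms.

20/83

P(all 3 orange) = C(6,3)/C(9,3) = 5/21; P(at least one orange) = 1 − C(3,3)/C(9,3) = 83/84.
Since 'all 3 orange' ⊆ 'at least one orange', P(all 3 | at least one) = 5/21 / 83/84 = 20/83 ≈ 0.2410.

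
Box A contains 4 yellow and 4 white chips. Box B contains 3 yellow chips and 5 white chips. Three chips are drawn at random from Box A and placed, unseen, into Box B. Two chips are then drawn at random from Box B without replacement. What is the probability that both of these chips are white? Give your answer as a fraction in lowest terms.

127/385

Condition on how many of the transferred chips are white (from Box A: 4 white of 8; then Box B has 11 total).
  0 white: C(4,0)C(4,3)/C(8,3) = 1/14; then P = C(5,2)/C(11,2) = 2/11
  1 white: C(4,1)C(4,2)/C(8,3) = 3/7; then P = C(6,2)/C(11,2) = 3/11
  2 white: C(4,2)C(4,1)/C(8,3) = 3/7; then P = C(7,2)/C(11,2) = 21/55
  3 white: C(4,3)C(4,0)/C(8,3) = 1/14; then P = C(8,2)/C(11,2) = 28/55
P(both white) = 127/385 ≈ 0.3299.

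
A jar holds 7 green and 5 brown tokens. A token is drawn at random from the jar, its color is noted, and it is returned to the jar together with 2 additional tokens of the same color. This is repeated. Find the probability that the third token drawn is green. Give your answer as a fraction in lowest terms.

Sum over the four possibilities for the first two draws (green/not-green each), tracking how the green count and total change by +2 per draw.
P(third is green) = 7/12 ≈ 0.5833. (In a Pólya urn every draw has the same marginal probability 7/12.)

7/12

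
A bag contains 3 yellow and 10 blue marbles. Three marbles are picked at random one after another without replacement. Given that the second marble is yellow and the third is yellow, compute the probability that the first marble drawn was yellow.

P(first=yellow and the second marble is yellow and the third is yellow) = (3/13)·(2/12)·(1/11) = 1/286.
P(E) = Σ over first color = 1/286 + 5/143 = 1/26.
By Bayes, P(first=yellow | E) = 1/286 / 1/26 = 1/11 ≈ 0.0909.

1/11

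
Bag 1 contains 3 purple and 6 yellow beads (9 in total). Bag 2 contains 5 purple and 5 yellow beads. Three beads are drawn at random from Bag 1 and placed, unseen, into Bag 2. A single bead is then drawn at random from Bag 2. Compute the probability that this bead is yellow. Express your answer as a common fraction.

7/13

Condition on how many of the transferred beads are yellow (from Bag 1: 6 yellow of 9; then Bag 2 has 13 total).
  0 yellow: C(6,0)C(3,3)/C(9,3) = 1/84; then P = 5/13
  1 yellow: C(6,1)C(3,2)/C(9,3) = 3/14; then P = 6/13
  2 yellow: C(6,2)C(3,1)/C(9,3) = 15/28; then P = 7/13
  3 yellow: C(6,3)C(3,0)/C(9,3) = 5/21; then P = 8/13
P(yellow from Bag 2) = 7/13 ≈ 0.5385.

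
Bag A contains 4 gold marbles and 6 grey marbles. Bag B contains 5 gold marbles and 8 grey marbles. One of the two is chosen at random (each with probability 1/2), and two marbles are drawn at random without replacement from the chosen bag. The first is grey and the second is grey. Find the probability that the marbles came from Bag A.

P(E | Bag A) = 1/3; P(E | Bag B) = 14/39.
P(E) = 1/2·1/3 + 1/2·14/39 = 9/26.
By Bayes' rule, P(Bag A | E) = 1/6 / 9/26 = 13/27 ≈ 0.4815.

13/27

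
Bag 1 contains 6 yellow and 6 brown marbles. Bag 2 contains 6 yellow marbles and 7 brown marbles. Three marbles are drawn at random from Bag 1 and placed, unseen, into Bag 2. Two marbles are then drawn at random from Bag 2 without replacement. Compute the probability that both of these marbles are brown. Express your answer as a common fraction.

Condition on how many of the transferred marbles are brown (from Bag 1: 6 brown of 12; then Bag 2 has 16 total).
  0 brown: C(6,0)C(6,3)/C(12,3) = 1/11; then P = C(7,2)/C(16,2) = 7/40
  1 brown: C(6,1)C(6,2)/C(12,3) = 9/22; then P = C(8,2)/C(16,2) = 7/30
  2 brown: C(6,2)C(6,1)/C(12,3) = 9/22; then P = C(9,2)/C(16,2) = 3/10
  3 brown: C(6,3)C(6,0)/C(12,3) = 1/11; then P = C(10,2)/C(16,2) = 3/8
P(both brown) = 59/220 ≈ 0.2682.

59/220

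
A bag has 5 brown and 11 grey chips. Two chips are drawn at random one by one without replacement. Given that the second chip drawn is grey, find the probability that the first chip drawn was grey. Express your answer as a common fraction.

P(first=grey and the second chip drawn is grey) = (11/16)·(10/15) = 11/24.
P(the second chip drawn is grey) = Σ over first color = 11/48 + 11/24 = 11/16.
By Bayes, P(first=grey | the second chip drawn is grey) = 11/24 / 11/16 = 2/3 ≈ 0.6667.

2/3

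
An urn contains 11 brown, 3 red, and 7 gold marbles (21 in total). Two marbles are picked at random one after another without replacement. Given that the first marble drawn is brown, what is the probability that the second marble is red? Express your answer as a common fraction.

After removing 1 brown, the urn has 3 red out of 20 remaining.
P(second is red | given) = 3/20 ≈ 0.1500.

3/20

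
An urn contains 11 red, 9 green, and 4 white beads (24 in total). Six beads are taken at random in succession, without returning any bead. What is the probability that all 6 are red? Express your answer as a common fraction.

3/874

Unordered draws without replacement: count favorable combinations over C(24,6).
Favorable = C(11,6) · C(9,0) · C(4,0) = 462; total = C(24,6) = 134596.
P = 462/134596 = 3/874 ≈ 0.0034.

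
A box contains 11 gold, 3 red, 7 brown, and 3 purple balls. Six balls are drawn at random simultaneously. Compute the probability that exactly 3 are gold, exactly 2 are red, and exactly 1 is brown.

45/1748

Unordered draws without replacement: count favorable combinations over C(24,6).
Favorable = C(11,3) · C(3,2) · C(7,1) · C(3,0) = 3465; total = C(24,6) = 134596.
P = 3465/134596 = 45/1748 ≈ 0.0257.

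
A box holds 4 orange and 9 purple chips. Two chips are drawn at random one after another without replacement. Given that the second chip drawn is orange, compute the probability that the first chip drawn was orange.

1/4

P(first=orange and the second chip drawn is orange) = (4/13)·(3/12) = 1/13.
P(the second chip drawn is orange) = Σ over first color = 1/13 + 3/13 = 4/13.
By Bayes, P(first=orange | the second chip drawn is orange) = 1/13 / 4/13 = 1/4 ≈ 0.2500.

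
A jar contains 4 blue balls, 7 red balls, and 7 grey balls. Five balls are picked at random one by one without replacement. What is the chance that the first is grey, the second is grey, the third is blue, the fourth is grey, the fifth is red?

7/1224

Multiply the conditional probability of each draw in order, without replacement, so each draw removes one from its color and from the total.
P = (7/18) · (6/17) · (4/16) · (5/15) · (7/14) = 7/1224 ≈ 0.0057.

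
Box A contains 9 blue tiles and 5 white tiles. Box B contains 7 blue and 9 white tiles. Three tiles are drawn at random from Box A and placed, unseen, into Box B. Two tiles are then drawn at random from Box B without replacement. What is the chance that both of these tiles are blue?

Condition on how many of the transferred tiles are blue (from Box A: 9 blue of 14; then Box B has 19 total).
  0 blue: C(9,0)C(5,3)/C(14,3) = 5/182; then P = C(7,2)/C(19,2) = 7/57
  1 blue: C(9,1)C(5,2)/C(14,3) = 45/182; then P = C(8,2)/C(19,2) = 28/171
  2 blue: C(9,2)C(5,1)/C(14,3) = 45/91; then P = C(9,2)/C(19,2) = 4/19
  3 blue: C(9,3)C(5,0)/C(14,3) = 3/13; then P = C(10,2)/C(19,2) = 5/19
P(both blue) = 2165/10374 ≈ 0.2087.

2165/10374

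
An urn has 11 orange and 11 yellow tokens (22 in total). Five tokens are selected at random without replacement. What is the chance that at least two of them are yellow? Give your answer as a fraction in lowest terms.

Sum the hypergeometric tail for j = 2,…,5 yellow tokens.
Favorable = C(11,2)·C(11,3) + C(11,3)·C(11,2) + C(11,4)·C(11,1) + C(11,5)·C(11,0) = 22242; total = C(22,5) = 26334.
P = 22242/26334 = 337/399 ≈ 0.8446.

337/399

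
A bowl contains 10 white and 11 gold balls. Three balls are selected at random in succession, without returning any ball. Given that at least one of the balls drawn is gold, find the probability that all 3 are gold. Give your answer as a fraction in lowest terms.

3/22

P(all 3 gold) = C(11,3)/C(21,3) = 33/266; P(at least one gold) = 1 − C(10,3)/C(21,3) = 121/133.
Since 'all 3 gold' ⊆ 'at least one gold', P(all 3 | at least one) = 33/266 / 121/133 = 3/22 ≈ 0.1364.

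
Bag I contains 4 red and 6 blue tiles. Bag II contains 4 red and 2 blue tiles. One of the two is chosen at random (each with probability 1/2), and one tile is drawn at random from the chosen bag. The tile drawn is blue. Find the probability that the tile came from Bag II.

P(blue | Bag I) = 3/5; P(blue | Bag II) = 1/3.
P(blue) = 1/2·3/5 + 1/2·1/3 = 7/15.
By Bayes' rule, P(Bag II | blue) = 1/6 / 7/15 = 5/14 ≈ 0.3571.

5/14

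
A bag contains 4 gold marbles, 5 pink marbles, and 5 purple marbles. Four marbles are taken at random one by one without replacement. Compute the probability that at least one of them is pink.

Use the complement: P(at least one pink) = 1 − P(no pink).
P(none) = C(9,4)/C(14,4) = 126/1001.
So P = 1 − 126/1001 = 125/143 ≈ 0.8741.

125/143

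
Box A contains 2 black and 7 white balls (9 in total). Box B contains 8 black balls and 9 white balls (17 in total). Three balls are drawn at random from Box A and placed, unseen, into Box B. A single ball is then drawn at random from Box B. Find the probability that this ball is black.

13/30

Condition on how many of the transferred balls are black (from Box A: 2 black of 9; then Box B has 20 total).
  0 black: C(2,0)C(7,3)/C(9,3) = 5/12; then P = 8/20
  1 black: C(2,1)C(7,2)/C(9,3) = 1/2; then P = 9/20
  2 black: C(2,2)C(7,1)/C(9,3) = 1/12; then P = 10/20
P(black from Box B) = 13/30 ≈ 0.4333.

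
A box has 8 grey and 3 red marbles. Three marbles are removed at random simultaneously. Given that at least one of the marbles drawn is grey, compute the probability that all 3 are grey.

P(all 3 grey) = C(8,3)/C(11,3) = 56/165; P(at least one grey) = 1 − C(3,3)/C(11,3) = 164/165.
Since 'all 3 grey' ⊆ 'at least one grey', P(all 3 | at least one) = 56/165 / 164/165 = 14/41 ≈ 0.3415.

14/41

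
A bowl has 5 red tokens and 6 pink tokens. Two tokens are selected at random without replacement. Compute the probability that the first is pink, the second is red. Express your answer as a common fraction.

3/11

Multiply the conditional probability of each draw in order, without replacement, so each draw removes one from its color and from the total.
P = (6/11) · (5/10) = 3/11 ≈ 0.2727.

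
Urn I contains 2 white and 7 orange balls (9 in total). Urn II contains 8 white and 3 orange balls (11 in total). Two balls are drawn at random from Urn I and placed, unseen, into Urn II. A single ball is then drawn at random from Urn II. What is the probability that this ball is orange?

41/117

Condition on how many of the transferred balls are orange (from Urn I: 7 orange of 9; then Urn II has 13 total).
  0 orange: C(7,0)C(2,2)/C(9,2) = 1/36; then P = 3/13
  1 orange: C(7,1)C(2,1)/C(9,2) = 7/18; then P = 4/13
  2 orange: C(7,2)C(2,0)/C(9,2) = 7/12; then P = 5/13
P(orange from Urn II) = 41/117 ≈ 0.3504.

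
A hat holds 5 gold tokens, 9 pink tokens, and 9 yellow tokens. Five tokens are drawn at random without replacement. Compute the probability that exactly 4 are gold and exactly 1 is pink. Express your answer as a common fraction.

45/33649

Unordered draws without replacement: count favorable combinations over C(23,5).
Favorable = C(5,4) · C(9,1) · C(9,0) = 45; total = C(23,5) = 33649.
P = 45/33649 = 45/33649 ≈ 0.0013.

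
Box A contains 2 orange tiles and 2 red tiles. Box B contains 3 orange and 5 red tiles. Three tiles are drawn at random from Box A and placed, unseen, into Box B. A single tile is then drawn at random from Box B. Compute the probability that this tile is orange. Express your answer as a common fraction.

9/22

Condition on how many of the transferred tiles are orange (from Box A: 2 orange of 4; then Box B has 11 total).
  1 orange: C(2,1)C(2,2)/C(4,3) = 1/2; then P = 4/11
  2 orange: C(2,2)C(2,1)/C(4,3) = 1/2; then P = 5/11
P(orange from Box B) = 9/22 ≈ 0.4091.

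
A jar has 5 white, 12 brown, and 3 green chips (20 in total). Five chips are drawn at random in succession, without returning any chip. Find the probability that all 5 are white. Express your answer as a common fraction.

1/15504

Unordered draws without replacement: count favorable combinations over C(20,5).
Favorable = C(5,5) · C(12,0) · C(3,0) = 1; total = C(20,5) = 15504.
P = 1/15504 = 1/15504 ≈ 0.0001.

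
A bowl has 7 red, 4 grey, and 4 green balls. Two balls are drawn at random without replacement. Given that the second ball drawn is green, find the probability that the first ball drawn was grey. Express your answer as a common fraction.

2/7

P(first=grey and the second ball drawn is green) = (4/15)·(4/14) = 8/105.
P(the second ball drawn is green) = Σ over first color = 2/15 + 8/105 + 2/35 = 4/15.
By Bayes, P(first=grey | the second ball drawn is green) = 8/105 / 4/15 = 2/7 ≈ 0.2857.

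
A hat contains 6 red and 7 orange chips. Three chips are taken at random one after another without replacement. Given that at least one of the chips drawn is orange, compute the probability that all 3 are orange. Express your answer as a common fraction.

5/38

P(all 3 orange) = C(7,3)/C(13,3) = 35/286; P(at least one orange) = 1 − C(6,3)/C(13,3) = 133/143.
Since 'all 3 orange' ⊆ 'at least one orange', P(all 3 | at least one) = 35/286 / 133/143 = 5/38 ≈ 0.1316.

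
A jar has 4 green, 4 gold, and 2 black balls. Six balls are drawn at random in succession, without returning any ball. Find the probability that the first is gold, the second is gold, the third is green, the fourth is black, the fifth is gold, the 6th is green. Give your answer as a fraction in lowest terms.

Multiply the conditional probability of each draw in order, without replacement, so each draw removes one from its color and from the total.
P = (4/10) · (3/9) · (4/8) · (2/7) · (2/6) · (3/5) = 2/525 ≈ 0.0038.

2/525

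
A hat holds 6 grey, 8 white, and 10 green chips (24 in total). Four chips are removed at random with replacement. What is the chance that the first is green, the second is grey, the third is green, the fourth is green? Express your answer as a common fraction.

125/6912

Multiply the conditional probability of each draw in order, with replacement (the composition resets each draw).
P = (10/24) · (6/24) · (10/24) · (10/24) = 125/6912 ≈ 0.0181.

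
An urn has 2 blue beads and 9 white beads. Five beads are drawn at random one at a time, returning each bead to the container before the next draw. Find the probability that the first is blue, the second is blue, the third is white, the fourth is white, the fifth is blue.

648/161051

Multiply the conditional probability of each draw in order, with replacement (the composition resets each draw).
P = (2/11) · (2/11) · (9/11) · (9/11) · (2/11) = 648/161051 ≈ 0.0040.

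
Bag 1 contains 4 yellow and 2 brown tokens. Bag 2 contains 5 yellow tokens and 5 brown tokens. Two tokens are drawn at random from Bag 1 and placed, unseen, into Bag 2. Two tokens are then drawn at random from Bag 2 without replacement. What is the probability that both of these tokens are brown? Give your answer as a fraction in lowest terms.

67/330

Condition on how many of the transferred tokens are brown (from Bag 1: 2 brown of 6; then Bag 2 has 12 total).
  0 brown: C(2,0)C(4,2)/C(6,2) = 2/5; then P = C(5,2)/C(12,2) = 5/33
  1 brown: C(2,1)C(4,1)/C(6,2) = 8/15; then P = C(6,2)/C(12,2) = 5/22
  2 brown: C(2,2)C(4,0)/C(6,2) = 1/15; then P = C(7,2)/C(12,2) = 7/22
P(both brown) = 67/330 ≈ 0.2030.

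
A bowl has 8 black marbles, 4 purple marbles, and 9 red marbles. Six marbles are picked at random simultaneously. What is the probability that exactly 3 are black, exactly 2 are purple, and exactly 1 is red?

18/323

Unordered draws without replacement: count favorable combinations over C(21,6).
Favorable = C(8,3) · C(4,2) · C(9,1) = 3024; total = C(21,6) = 54264.
P = 3024/54264 = 18/323 ≈ 0.0557.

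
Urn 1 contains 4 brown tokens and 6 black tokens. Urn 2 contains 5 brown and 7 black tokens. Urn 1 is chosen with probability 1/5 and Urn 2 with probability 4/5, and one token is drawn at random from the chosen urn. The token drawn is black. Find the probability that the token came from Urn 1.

9/44

P(black | Urn 1) = 3/5; P(black | Urn 2) = 7/12.
P(black) = 1/5·3/5 + 4/5·7/12 = 44/75.
By Bayes' rule, P(Urn 1 | black) = 3/25 / 44/75 = 9/44 ≈ 0.2045.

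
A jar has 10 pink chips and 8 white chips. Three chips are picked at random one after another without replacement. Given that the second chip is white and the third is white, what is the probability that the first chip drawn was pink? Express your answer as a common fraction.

5/8

P(first=pink and the second chip is white and the third is white) = (10/18)·(8/17)·(7/16) = 35/306.
P(E) = Σ over first color = 35/306 + 7/102 = 28/153.
By Bayes, P(first=pink | E) = 35/306 / 28/153 = 5/8 ≈ 0.6250.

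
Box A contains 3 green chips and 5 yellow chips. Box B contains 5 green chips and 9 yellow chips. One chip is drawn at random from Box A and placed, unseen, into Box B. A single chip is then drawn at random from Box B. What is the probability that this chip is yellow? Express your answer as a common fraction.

Condition on how many of the transferred chips are yellow (from Box A: 5 yellow of 8; then Box B has 15 total).
  0 yellow: C(5,0)C(3,1)/C(8,1) = 3/8; then P = 9/15
  1 yellow: C(5,1)C(3,0)/C(8,1) = 5/8; then P = 10/15
P(yellow from Box B) = 77/120 ≈ 0.6417.

77/120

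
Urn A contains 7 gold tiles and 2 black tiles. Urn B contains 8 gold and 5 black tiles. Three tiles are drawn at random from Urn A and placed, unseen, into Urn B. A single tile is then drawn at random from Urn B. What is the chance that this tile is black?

Condition on how many of the transferred tiles are black (from Urn A: 2 black of 9; then Urn B has 16 total).
  0 black: C(2,0)C(7,3)/C(9,3) = 5/12; then P = 5/16
  1 black: C(2,1)C(7,2)/C(9,3) = 1/2; then P = 6/16
  2 black: C(2,2)C(7,1)/C(9,3) = 1/12; then P = 7/16
P(black from Urn B) = 17/48 ≈ 0.3542.

17/48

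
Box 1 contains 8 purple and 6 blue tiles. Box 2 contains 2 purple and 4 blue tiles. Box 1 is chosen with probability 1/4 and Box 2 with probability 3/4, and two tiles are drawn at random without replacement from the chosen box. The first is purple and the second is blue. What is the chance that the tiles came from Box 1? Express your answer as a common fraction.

P(E | Box 1) = 24/91; P(E | Box 2) = 4/15.
P(E) = 1/4·24/91 + 3/4·4/15 = 121/455.
By Bayes' rule, P(Box 1 | E) = 6/91 / 121/455 = 30/121 ≈ 0.2479.

30/121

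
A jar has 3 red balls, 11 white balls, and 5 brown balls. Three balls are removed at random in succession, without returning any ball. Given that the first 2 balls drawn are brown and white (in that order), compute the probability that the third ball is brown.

4/17

After removing 1 white, 1 brown, the jar has 4 brown out of 17 remaining.
P(third is brown | given) = 4/17 ≈ 0.2353.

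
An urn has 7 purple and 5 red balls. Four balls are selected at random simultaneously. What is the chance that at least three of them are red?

Sum the hypergeometric tail for j = 3,…,4 red balls.
Favorable = C(5,3)·C(7,1) + C(5,4)·C(7,0) = 75; total = C(12,4) = 495.
P = 75/495 = 5/33 ≈ 0.1515.

5/33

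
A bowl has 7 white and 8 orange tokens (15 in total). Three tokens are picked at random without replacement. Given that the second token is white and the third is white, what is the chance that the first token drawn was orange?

P(first=orange and the second token is white and the third is white) = (8/15)·(7/14)·(6/13) = 8/65.
P(E) = Σ over first color = 1/13 + 8/65 = 1/5.
By Bayes, P(first=orange | E) = 8/65 / 1/5 = 8/13 ≈ 0.6154.

8/13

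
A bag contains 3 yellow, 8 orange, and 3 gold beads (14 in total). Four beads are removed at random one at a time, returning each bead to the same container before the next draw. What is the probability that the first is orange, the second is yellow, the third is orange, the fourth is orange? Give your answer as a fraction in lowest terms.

96/2401

Multiply the conditional probability of each draw in order, with replacement (the composition resets each draw).
P = (8/14) · (3/14) · (8/14) · (8/14) = 96/2401 ≈ 0.0400.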